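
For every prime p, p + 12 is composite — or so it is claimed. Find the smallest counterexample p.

We need the least prime p for which p + 12 is prime.
p = 2: p + 12 = 14 = 2 × 7, composite.
p = 3: p + 12 = 15 = 3 × 5, composite.
p = 5: p + 12 = 17, prime — not composite.

p = 5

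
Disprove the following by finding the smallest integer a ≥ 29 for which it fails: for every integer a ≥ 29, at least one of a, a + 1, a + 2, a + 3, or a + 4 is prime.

a = 32

We need the least integer a ≥ 29 for which a, a + 1, a + 2, a + 3, a + 4 are all composite.
For a = 29, 30, 31 the conclusion holds.
a = 32: 32 = 2 × 16; 33 = 3 × 11; 34 = 2 × 17; 35 = 5 × 7; 36 = 2 × 18 — all composite.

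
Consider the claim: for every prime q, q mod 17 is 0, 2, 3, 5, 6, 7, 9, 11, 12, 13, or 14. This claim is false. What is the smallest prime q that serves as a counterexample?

A counterexample is any prime q such that the claim fails; we check each in order.
For q = 2, 3, 5, 7, …, 43, 47, 53 the conclusion holds.
q = 59: 59 mod 17 = 8 — not in {0, 2, 3, 5, 6, 7, 9, 11, 12, 13, 14}.
So q = 59 is the smallest counterexample.

q = 59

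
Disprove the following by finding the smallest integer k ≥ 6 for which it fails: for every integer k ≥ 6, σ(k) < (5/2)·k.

For k = 6, 7, 8, 9, …, 21, 22, 23 the conclusion holds.
k = 24: σ(24) = 60; 60 ≥ 60.
Hence k = 24 is a counterexample.

k = 24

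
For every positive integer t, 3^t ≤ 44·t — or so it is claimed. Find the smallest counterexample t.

t = 5

For t = 1, 2, 3, 4 the conclusion holds.
t = 5: 3^t = 243 and 44·t = 220, so 243 > 220.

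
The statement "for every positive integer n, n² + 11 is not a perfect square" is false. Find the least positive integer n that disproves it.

n = 5

For n = 1, 2, 3, 4 the conclusion holds.
n = 5: 5² + 11 = 36 = 6², a perfect square.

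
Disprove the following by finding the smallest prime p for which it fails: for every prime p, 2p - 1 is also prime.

p = 5

p = 2: 2p - 1 = 3, prime.
p = 3: 2p - 1 = 5, prime.
p = 5: 2p - 1 = 9 = 3 × 3, not prime.
So p = 5 is the smallest counterexample.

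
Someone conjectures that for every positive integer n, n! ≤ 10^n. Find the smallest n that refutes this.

n = 25

We need the least positive integer n for which n! > 10^n.
For n = 1, 2, 3, 4, …, 22, 23, 24 the conclusion holds.
n = 25: n! = 15511210043330985984000000 and 10^n = 10000000000000000000000000, so 15511210043330985984000000 > 10000000000000000000000000.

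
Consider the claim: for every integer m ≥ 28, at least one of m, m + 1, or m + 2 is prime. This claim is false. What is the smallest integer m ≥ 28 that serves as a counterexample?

Check each integer m ≥ 28 in order until m, m + 1, m + 2 are all composite.
The first 4 eligible values, up to m = 31, all satisfy the conclusion.
m = 32: 32 = 2 × 16; 33 = 3 × 11; 34 = 2 × 17 — all composite.
So m = 32 is the smallest counterexample.

m = 32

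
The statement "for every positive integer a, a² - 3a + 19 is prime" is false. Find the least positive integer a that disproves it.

a = 18

We need the least positive integer a for which a² - 3a + 19 is not prime.
The first 17 eligible values, up to a = 17, all satisfy the conclusion.
a = 18: a² - 3a + 19 = 289 = 17 × 17, composite.
So a = 18 is the smallest counterexample.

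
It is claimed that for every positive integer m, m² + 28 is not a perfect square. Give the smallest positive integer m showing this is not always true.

m = 6

Check each positive integer m in order until m² + 28 is a perfect square.
m = 1: 1² + 28 = 29, not a perfect square.
m = 2: 2² + 28 = 32, not a perfect square.
m = 3: 3² + 28 = 37, not a perfect square.
m = 4: 4² + 28 = 44, not a perfect square.
m = 5: 5² + 28 = 53, not a perfect square.
m = 6: 6² + 28 = 64 = 8², a perfect square.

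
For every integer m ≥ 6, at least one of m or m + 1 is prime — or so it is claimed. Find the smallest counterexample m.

Check each integer m ≥ 6 in order until m, m + 1 are both composite.
For m = 6, 7 the conclusion holds.
m = 8: 8 = 2 × 4; 9 = 3 × 3 — both composite.
Hence m = 8 is a counterexample.

m = 8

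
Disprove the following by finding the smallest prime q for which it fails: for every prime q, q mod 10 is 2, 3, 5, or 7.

q = 11

q = 2: 2 mod 10 = 2.
q = 3: 3 mod 10 = 3.
q = 5: 5 mod 10 = 5.
q = 7: 7 mod 10 = 7.
q = 11: 11 mod 10 = 1 — not in {2, 3, 5, 7}.
Hence q = 11 is a counterexample.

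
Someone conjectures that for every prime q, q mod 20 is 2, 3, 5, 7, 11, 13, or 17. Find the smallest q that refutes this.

The first 7 eligible values, up to q = 17, all satisfy the conclusion.
q = 19: 19 mod 20 = 19 — not in {2, 3, 5, 7, 11, 13, 17}.

q = 19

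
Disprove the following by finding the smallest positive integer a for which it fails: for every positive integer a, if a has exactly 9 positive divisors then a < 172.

a = 196

a = 36: τ(36) = 9; 36 < 172.
a = 100: τ(100) = 9; 100 < 172.
a = 196: τ(196) = 9; 196 ≥ 172.
So a = 196 is the smallest counterexample.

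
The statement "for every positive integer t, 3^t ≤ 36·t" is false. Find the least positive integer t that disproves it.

A counterexample is any positive integer t such that 3^t > 36·t; we check each in order.
The first 4 eligible values, up to t = 4, all satisfy the conclusion.
t = 5: 3^t = 243 and 36·t = 180, so 243 > 180.
So t = 5 is the smallest counterexample.

t = 5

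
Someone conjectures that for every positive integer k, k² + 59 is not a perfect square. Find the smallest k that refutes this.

Check each positive integer k in order until k² + 59 is a perfect square.
For k = 1, 2, 3, 4, …, 26, 27, 28 the conclusion holds.
k = 29: 29² + 59 = 900 = 30², a perfect square.

k = 29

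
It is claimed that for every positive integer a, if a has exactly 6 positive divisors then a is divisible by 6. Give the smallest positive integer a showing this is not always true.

We need the least positive integer a for which a has exactly 6 positive divisors but a is not divisible by 6.
a = 12: τ(12) = 6; 12 mod 6 = 0.
a = 18: τ(18) = 6; 18 mod 6 = 0.
a = 20: τ(20) = 6; 20 mod 6 = 2.
Hence a = 20 is a counterexample.

a = 20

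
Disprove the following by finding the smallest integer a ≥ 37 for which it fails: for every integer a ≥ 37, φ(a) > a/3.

a = 42

A counterexample is any integer a ≥ 37 such that the claim fails; we check each in order.
The first 5 eligible values, up to a = 41, all satisfy the conclusion.
a = 42: φ(42) = 12 and 42/3 = 14, so φ(42) ≤ 42/3.
Hence a = 42 is a counterexample.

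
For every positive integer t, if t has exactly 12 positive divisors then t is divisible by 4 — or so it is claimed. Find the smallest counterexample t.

For t = 60, 72, 84 the conclusion holds.
t = 90: τ(90) = 12; 90 mod 4 = 2.

t = 90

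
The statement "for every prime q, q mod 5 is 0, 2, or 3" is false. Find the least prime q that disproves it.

q = 11

A counterexample is any prime q such that the claim fails; we check each in order.
q = 2: 2 mod 5 = 2.
q = 3: 3 mod 5 = 3.
q = 5: 5 mod 5 = 0.
q = 7: 7 mod 5 = 2.
q = 11: 11 mod 5 = 1 — not in {0, 2, 3}.
Thus q = 11 disproves the claim, and no smaller q works.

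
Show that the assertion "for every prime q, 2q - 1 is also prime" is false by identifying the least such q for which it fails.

q = 5

We need the least prime q for which 2q - 1 is not prime.
q = 2: 2q - 1 = 3, prime.
q = 3: 2q - 1 = 5, prime.
q = 5: 2q - 1 = 9 = 3 × 3, not prime.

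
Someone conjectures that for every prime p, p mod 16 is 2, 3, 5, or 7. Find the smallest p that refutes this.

A counterexample is any prime p such that the claim fails; we check each in order.
p = 2: 2 mod 16 = 2.
p = 3: 3 mod 16 = 3.
p = 5: 5 mod 16 = 5.
p = 7: 7 mod 16 = 7.
p = 11: 11 mod 16 = 11 — not in {2, 3, 5, 7}.

p = 11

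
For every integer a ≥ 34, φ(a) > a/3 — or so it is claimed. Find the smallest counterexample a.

a = 34: φ(34) = 16 and 34/3 = 34/3, so φ(34) > 34/3.
a = 35: φ(35) = 24 and 35/3 = 35/3, so φ(35) > 35/3.
a = 36: φ(36) = 12 and 36/3 = 12, so φ(36) ≤ 36/3.
So a = 36 is the smallest counterexample.

a = 36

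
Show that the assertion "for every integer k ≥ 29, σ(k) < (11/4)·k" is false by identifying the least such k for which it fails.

For k = 29, 30, 31, 32, …, 57, 58, 59 the conclusion holds.
k = 60: σ(60) = 168; 168 ≥ 165.
So k = 60 is the smallest counterexample.

k = 60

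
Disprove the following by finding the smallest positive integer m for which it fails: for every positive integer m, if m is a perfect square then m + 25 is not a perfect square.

Check each positive integer m in order until m is a perfect square but m + 25 is a perfect square.
For m = 1, 4, 9, 16, …, 81, 100, 121 the conclusion holds.
m = 144: 144 = 12² and 144 + 25 = 169 = 13².
Thus m = 144 disproves the claim, and no smaller m works.

m = 144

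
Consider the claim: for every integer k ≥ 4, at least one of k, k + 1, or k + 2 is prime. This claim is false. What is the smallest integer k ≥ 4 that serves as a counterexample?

k = 8

We need the least integer k ≥ 4 for which k, k + 1, k + 2 are all composite.
For k = 4, 5, 6, 7 the conclusion holds.
k = 8: 8 = 2 × 4; 9 = 3 × 3; 10 = 2 × 5 — all composite.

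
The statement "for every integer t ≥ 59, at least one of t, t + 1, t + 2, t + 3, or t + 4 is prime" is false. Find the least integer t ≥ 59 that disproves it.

t = 62

Check each integer t ≥ 59 in order until t, t + 1, t + 2, t + 3, t + 4 are all composite.
For t = 59, 60, 61 the conclusion holds.
t = 62: 62 = 2 × 31; 63 = 3 × 21; 64 = 2 × 32; 65 = 5 × 13; 66 = 2 × 33 — all composite.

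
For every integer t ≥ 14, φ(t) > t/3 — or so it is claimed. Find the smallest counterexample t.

t = 18

A counterexample is any integer t ≥ 14 such that the claim fails; we check each in order.
For t = 14, 15, 16, 17 the conclusion holds.
t = 18: φ(18) = 6 and 18/3 = 6, so φ(18) ≤ 18/3.
Hence t = 18 is a counterexample.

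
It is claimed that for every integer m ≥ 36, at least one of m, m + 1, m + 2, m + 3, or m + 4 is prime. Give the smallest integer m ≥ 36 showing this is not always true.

Check each integer m ≥ 36 in order until m, m + 1, m + 2, m + 3, m + 4 are all composite.
For m = 36, 37, 38, 39, …, 45, 46, 47 the conclusion holds.
m = 48: 48 = 2 × 24; 49 = 7 × 7; 50 = 2 × 25; 51 = 3 × 17; 52 = 2 × 26 — all composite.
So m = 48 is the smallest counterexample.

m = 48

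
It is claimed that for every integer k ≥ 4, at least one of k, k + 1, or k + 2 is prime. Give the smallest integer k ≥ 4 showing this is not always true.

k = 8

For k = 4, 5, 6, 7 the conclusion holds.
k = 8: 8 = 2 × 4; 9 = 3 × 3; 10 = 2 × 5 — all composite.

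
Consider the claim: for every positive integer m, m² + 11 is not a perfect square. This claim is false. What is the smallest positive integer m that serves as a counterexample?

The first 4 eligible values, up to m = 4, all satisfy the conclusion.
m = 5: 5² + 11 = 36 = 6², a perfect square.
Hence m = 5 is a counterexample.

m = 5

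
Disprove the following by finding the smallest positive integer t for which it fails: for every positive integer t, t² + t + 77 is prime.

t = 6

Check each positive integer t in order until t² + t + 77 is not prime.
For t = 1, 2, 3, 4, 5 the conclusion holds.
t = 6: t² + t + 77 = 119 = 7 × 17, composite.
Hence t = 6 is a counterexample.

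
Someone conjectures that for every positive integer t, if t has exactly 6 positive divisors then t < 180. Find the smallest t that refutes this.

t = 188

We need the least positive integer t for which t has exactly 6 positive divisors but the claim fails.
For t = 12, 18, 20, 28, …, 171, 172, 175 the conclusion holds.
t = 188: τ(188) = 6; 188 ≥ 180.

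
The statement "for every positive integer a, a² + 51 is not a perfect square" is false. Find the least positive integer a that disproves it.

a = 7

We need the least positive integer a for which a² + 51 is a perfect square.
a = 1: 1² + 51 = 52, not a perfect square.
a = 2: 2² + 51 = 55, not a perfect square.
a = 3: 3² + 51 = 60, not a perfect square.
a = 4: 4² + 51 = 67, not a perfect square.
a = 5: 5² + 51 = 76, not a perfect square.
a = 6: 6² + 51 = 87, not a perfect square.
a = 7: 7² + 51 = 100 = 10², a perfect square.
Hence a = 7 is a counterexample.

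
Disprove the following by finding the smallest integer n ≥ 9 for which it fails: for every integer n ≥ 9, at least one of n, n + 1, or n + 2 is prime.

n = 14

Check each integer n ≥ 9 in order until n, n + 1, n + 2 are all composite.
n = 9: 11 is prime.
n = 10: 11 is prime.
n = 11: 11 is prime.
n = 12: 13 is prime.
n = 13: 13 is prime.
n = 14: 14 = 2 × 7; 15 = 3 × 5; 16 = 2 × 8 — all composite.
So n = 14 is the smallest counterexample.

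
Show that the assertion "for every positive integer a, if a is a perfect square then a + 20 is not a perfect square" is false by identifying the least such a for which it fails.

A counterexample is any positive integer a such that a is a perfect square but a + 20 is a perfect square; we check each in order.
For a = 1, 4, 9 the conclusion holds.
a = 16: 16 = 4² and 16 + 20 = 36 = 6².
So a = 16 is the smallest counterexample.

a = 16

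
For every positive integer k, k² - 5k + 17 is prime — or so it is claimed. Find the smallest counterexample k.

k = 13

Check each positive integer k in order until k² - 5k + 17 is not prime.
For k = 1, 2, 3, 4, …, 10, 11, 12 the conclusion holds.
k = 13: k² - 5k + 17 = 121 = 11 × 11, composite.
Hence k = 13 is a counterexample.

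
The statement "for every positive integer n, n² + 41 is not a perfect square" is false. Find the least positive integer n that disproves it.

For n = 1, 2, 3, 4, …, 17, 18, 19 the conclusion holds.
n = 20: 20² + 41 = 441 = 21², a perfect square.
Thus n = 20 disproves the claim, and no smaller n works.

n = 20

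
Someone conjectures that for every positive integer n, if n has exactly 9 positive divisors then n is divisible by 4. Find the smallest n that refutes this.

We need the least positive integer n for which n has exactly 9 positive divisors but n is not divisible by 4.
n = 36: τ(36) = 9; 36 mod 4 = 0.
n = 100: τ(100) = 9; 100 mod 4 = 0.
n = 196: τ(196) = 9; 196 mod 4 = 0.
n = 225: τ(225) = 9; 225 mod 4 = 1.

n = 225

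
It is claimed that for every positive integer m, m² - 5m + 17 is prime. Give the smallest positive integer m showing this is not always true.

m = 13

For m = 1, 2, 3, 4, …, 10, 11, 12 the conclusion holds.
m = 13: m² - 5m + 17 = 121 = 11 × 11, composite.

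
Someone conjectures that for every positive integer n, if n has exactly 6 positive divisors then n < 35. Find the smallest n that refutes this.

n = 44

Check each positive integer n in order until n has exactly 6 positive divisors but the claim fails.
The first 5 eligible values, up to n = 32, all satisfy the conclusion.
n = 44: τ(44) = 6; 44 ≥ 35.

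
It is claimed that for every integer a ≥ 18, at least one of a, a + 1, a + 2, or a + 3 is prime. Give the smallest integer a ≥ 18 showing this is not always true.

The first 6 eligible values, up to a = 23, all satisfy the conclusion.
a = 24: 24 = 2 × 12; 25 = 5 × 5; 26 = 2 × 13; 27 = 3 × 9 — all composite.

a = 24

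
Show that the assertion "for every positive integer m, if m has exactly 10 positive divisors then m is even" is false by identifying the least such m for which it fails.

Check each positive integer m in order until m has exactly 10 positive divisors but m is odd.
For m = 48, 80, 112, 162, 176, 208, 272, 304, 368 the conclusion holds.
m = 405: divisors of 405: 10 divisors; 405 is odd.
So m = 405 is the smallest counterexample.

m = 405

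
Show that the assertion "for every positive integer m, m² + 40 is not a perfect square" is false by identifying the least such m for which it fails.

m = 3

m = 1: 1² + 40 = 41, not a perfect square.
m = 2: 2² + 40 = 44, not a perfect square.
m = 3: 3² + 40 = 49 = 7², a perfect square.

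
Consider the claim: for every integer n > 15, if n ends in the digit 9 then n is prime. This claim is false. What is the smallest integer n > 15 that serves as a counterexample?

n = 39

We need the least integer n > 15 for which n ends in the digit 9 but n is not prime.
For n = 19, 29 the conclusion holds.
n = 39: 39 ends in 9; 39 = 3 × 13, composite.
Thus n = 39 disproves the claim, and no smaller n works.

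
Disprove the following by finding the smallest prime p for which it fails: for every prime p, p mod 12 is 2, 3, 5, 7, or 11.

The first 5 eligible values, up to p = 11, all satisfy the conclusion.
p = 13: 13 mod 12 = 1 — not in {2, 3, 5, 7, 11}.
So p = 13 is the smallest counterexample.

p = 13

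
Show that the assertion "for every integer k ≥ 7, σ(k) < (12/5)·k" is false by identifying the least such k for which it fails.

The first 17 eligible values, up to k = 23, all satisfy the conclusion.
k = 24: σ(24) = 60; 60 ≥ 288/5.
Hence k = 24 is a counterexample.

k = 24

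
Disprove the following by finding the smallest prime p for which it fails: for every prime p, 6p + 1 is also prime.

We need the least prime p for which 6p + 1 is not prime.
p = 2: 6p + 1 = 13, prime.
p = 3: 6p + 1 = 19, prime.
p = 5: 6p + 1 = 31, prime.
p = 7: 6p + 1 = 43, prime.
p = 11: 6p + 1 = 67, prime.
p = 13: 6p + 1 = 79, prime.
p = 17: 6p + 1 = 103, prime.
p = 19: 6p + 1 = 115 = 5 × 23, not prime.
So p = 19 is the smallest counterexample.

p = 19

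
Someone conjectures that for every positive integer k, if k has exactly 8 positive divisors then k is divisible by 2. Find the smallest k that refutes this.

We need the least positive integer k for which k has exactly 8 positive divisors but k is not divisible by 2.
For k = 24, 30, 40, 42, …, 88, 102, 104 the conclusion holds.
k = 105: τ(105) = 8; 105 mod 2 = 1.
Thus k = 105 disproves the claim, and no smaller k works.

k = 105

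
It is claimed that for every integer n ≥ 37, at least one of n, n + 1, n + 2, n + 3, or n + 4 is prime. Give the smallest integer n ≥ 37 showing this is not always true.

n = 48

We need the least integer n ≥ 37 for which n, n + 1, n + 2, n + 3, n + 4 are all composite.
For n = 37, 38, 39, 40, …, 45, 46, 47 the conclusion holds.
n = 48: 48 = 2 × 24; 49 = 7 × 7; 50 = 2 × 25; 51 = 3 × 17; 52 = 2 × 26 — all composite.
Hence n = 48 is a counterexample.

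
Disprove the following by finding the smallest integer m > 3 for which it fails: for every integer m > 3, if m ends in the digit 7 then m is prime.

m = 27

For m = 7, 17 the conclusion holds.
m = 27: 27 ends in 7; 27 = 3 × 9, composite.
So m = 27 is the smallest counterexample.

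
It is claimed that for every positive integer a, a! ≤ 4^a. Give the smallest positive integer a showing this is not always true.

a = 9

We need the least positive integer a for which a! > 4^a.
For a = 1, 2, 3, 4, 5, 6, 7, 8 the conclusion holds.
a = 9: a! = 362880 and 4^a = 262144, so 362880 > 262144.
So a = 9 is the smallest counterexample.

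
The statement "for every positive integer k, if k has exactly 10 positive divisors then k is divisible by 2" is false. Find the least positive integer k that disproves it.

k = 405

Check each positive integer k in order until k has exactly 10 positive divisors but k is not divisible by 2.
For k = 48, 80, 112, 162, 176, 208, 272, 304, 368 the conclusion holds.
k = 405: τ(405) = 10; 405 mod 2 = 1.
So k = 405 is the smallest counterexample.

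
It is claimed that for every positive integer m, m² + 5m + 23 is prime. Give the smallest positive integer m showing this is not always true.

A counterexample is any positive integer m such that m² + 5m + 23 is not prime; we check each in order.
For m = 1, 2, 3, 4, …, 11, 12, 13 the conclusion holds.
m = 14: m² + 5m + 23 = 289 = 17 × 17, composite.
Thus m = 14 disproves the claim, and no smaller m works.

m = 14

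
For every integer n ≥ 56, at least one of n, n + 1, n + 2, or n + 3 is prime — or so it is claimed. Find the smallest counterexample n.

Check each integer n ≥ 56 in order until n, n + 1, n + 2, n + 3 are all composite.
For n = 56, 57, 58, 59, 60, 61 the conclusion holds.
n = 62: 62 = 2 × 31; 63 = 3 × 21; 64 = 2 × 32; 65 = 5 × 13 — all composite.
Hence n = 62 is a counterexample.

n = 62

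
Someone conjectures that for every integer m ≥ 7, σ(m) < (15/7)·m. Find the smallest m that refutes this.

m = 12

m = 7: σ(7) = 8; 8 < 15.
m = 8: σ(8) = 15; 15 < 120/7.
m = 9: σ(9) = 13; 13 < 135/7.
m = 10: σ(10) = 18; 18 < 150/7.
m = 11: σ(11) = 12; 12 < 165/7.
m = 12: σ(12) = 28; 28 ≥ 180/7.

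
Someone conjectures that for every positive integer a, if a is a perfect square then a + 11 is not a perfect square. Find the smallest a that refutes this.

a = 1: 1 + 11 = 12, not a perfect square.
a = 4: 4 + 11 = 15, not a perfect square.
a = 9: 9 + 11 = 20, not a perfect square.
a = 16: 16 + 11 = 27, not a perfect square.
a = 25: 25 = 5² and 25 + 11 = 36 = 6².

a = 25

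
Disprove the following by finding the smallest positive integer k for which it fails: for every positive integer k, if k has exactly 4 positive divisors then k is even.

k = 15

Check each positive integer k in order until k has exactly 4 positive divisors but k is odd.
For k = 6, 8, 10, 14 the conclusion holds.
k = 15: divisors of 15: 1, 3, 5, 15; 15 is odd.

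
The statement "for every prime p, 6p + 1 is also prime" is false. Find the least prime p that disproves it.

A counterexample is any prime p such that 6p + 1 is not prime; we check each in order.
For p = 2, 3, 5, 7, 11, 13, 17 the conclusion holds.
p = 19: 6p + 1 = 115 = 5 × 23, not prime.
So p = 19 is the smallest counterexample.

p = 19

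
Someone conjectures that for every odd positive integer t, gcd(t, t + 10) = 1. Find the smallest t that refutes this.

t = 5

A counterexample is any odd positive integer t such that gcd(t, t + 10) > 1; we check each in order.
t = 1: gcd(1, 11) = 1.
t = 3: gcd(3, 13) = 1.
t = 5: gcd(5, 15) = 5.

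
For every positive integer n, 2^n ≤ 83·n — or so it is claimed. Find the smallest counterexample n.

n = 10

For n = 1, 2, 3, 4, 5, 6, 7, 8, 9 the conclusion holds.
n = 10: 2^n = 1024 and 83·n = 830, so 1024 > 830.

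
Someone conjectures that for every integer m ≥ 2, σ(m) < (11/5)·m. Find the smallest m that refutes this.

Check each integer m ≥ 2 in order until the claim fails.
The first 10 eligible values, up to m = 11, all satisfy the conclusion.
m = 12: σ(12) = 28; 28 ≥ 132/5.

m = 12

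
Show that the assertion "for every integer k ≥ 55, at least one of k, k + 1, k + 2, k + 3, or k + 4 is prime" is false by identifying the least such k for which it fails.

Check each integer k ≥ 55 in order until k, k + 1, k + 2, k + 3, k + 4 are all composite.
k = 55: 59 is prime.
k = 56: 59 is prime.
k = 57: 59 is prime.
k = 58: 59 is prime.
k = 59: 59 is prime.
k = 60: 61 is prime.
k = 61: 61 is prime.
k = 62: 62 = 2 × 31; 63 = 3 × 21; 64 = 2 × 32; 65 = 5 × 13; 66 = 2 × 33 — all composite.

k = 62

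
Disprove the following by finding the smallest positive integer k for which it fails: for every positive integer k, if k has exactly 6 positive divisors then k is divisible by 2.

k = 45

Check each positive integer k in order until k has exactly 6 positive divisors but k is not divisible by 2.
The first 6 eligible values, up to k = 44, all satisfy the conclusion.
k = 45: τ(45) = 6; 45 mod 2 = 1.
So k = 45 is the smallest counterexample.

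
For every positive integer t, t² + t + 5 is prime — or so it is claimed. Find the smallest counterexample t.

Check each positive integer t in order until t² + t + 5 is not prime.
For t = 1, 2, 3 the conclusion holds.
t = 4: t² + t + 5 = 25 = 5 × 5, composite.

t = 4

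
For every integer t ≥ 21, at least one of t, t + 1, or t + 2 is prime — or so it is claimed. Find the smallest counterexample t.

t = 24

A counterexample is any integer t ≥ 21 such that t, t + 1, t + 2 are all composite; we check each in order.
t = 21: 23 is prime.
t = 22: 23 is prime.
t = 23: 23 is prime.
t = 24: 24 = 2 × 12; 25 = 5 × 5; 26 = 2 × 13 — all composite.
Hence t = 24 is a counterexample.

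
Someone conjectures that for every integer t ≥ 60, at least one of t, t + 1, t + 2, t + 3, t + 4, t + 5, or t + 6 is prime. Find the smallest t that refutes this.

t = 90

A counterexample is any integer t ≥ 60 such that t, t + 1, t + 2, t + 3, t + 4, t + 5, t + 6 are all composite; we check each in order.
For t = 60, 61, 62, 63, …, 87, 88, 89 the conclusion holds.
t = 90: 90 = 2 × 45; 91 = 7 × 13; 92 = 2 × 46; 93 = 3 × 31; 94 = 2 × 47; 95 = 5 × 19; 96 = 2 × 48 — all composite.
Hence t = 90 is a counterexample.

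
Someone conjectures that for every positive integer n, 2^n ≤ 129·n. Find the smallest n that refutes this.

The first 10 eligible values, up to n = 10, all satisfy the conclusion.
n = 11: 2^n = 2048 and 129·n = 1419, so 2048 > 1419.

n = 11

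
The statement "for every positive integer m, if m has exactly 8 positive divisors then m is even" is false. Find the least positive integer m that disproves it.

Check each positive integer m in order until m has exactly 8 positive divisors but m is odd.
The first 12 eligible values, up to m = 104, all satisfy the conclusion.
m = 105: divisors of 105: 1, 3, 5, 7, 15, 21, 35, 105; 105 is odd.
So m = 105 is the smallest counterexample.

m = 105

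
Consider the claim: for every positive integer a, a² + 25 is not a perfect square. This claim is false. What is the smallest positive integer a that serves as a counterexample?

a = 12

We need the least positive integer a for which a² + 25 is a perfect square.
For a = 1, 2, 3, 4, …, 9, 10, 11 the conclusion holds.
a = 12: 12² + 25 = 169 = 13², a perfect square.
Hence a = 12 is a counterexample.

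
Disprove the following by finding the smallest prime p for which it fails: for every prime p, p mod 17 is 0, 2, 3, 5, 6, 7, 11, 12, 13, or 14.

Check each prime p in order until the claim fails.
For p = 2, 3, 5, 7, …, 31, 37, 41 the conclusion holds.
p = 43: 43 mod 17 = 9 — not in {0, 2, 3, 5, 6, 7, 11, 12, 13, 14}.
Hence p = 43 is a counterexample.

p = 43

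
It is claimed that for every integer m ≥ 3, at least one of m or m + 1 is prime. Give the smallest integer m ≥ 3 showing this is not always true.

m = 8

For m = 3, 4, 5, 6, 7 the conclusion holds.
m = 8: 8 = 2 × 4; 9 = 3 × 3 — both composite.
So m = 8 is the smallest counterexample.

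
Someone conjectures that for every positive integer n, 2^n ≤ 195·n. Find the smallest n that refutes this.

n = 12

We need the least positive integer n for which 2^n > 195·n.
For n = 1, 2, 3, 4, …, 9, 10, 11 the conclusion holds.
n = 12: 2^n = 4096 and 195·n = 2340, so 4096 > 2340.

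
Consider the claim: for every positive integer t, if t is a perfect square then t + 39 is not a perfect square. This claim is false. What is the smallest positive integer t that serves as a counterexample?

A counterexample is any positive integer t such that t is a perfect square but t + 39 is a perfect square; we check each in order.
For t = 1, 4, 9, 16 the conclusion holds.
t = 25: 25 = 5² and 25 + 39 = 64 = 8².

t = 25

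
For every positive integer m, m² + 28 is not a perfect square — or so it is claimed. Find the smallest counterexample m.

m = 6

Check each positive integer m in order until m² + 28 is a perfect square.
m = 1: 1² + 28 = 29, not a perfect square.
m = 2: 2² + 28 = 32, not a perfect square.
m = 3: 3² + 28 = 37, not a perfect square.
m = 4: 4² + 28 = 44, not a perfect square.
m = 5: 5² + 28 = 53, not a perfect square.
m = 6: 6² + 28 = 64 = 8², a perfect square.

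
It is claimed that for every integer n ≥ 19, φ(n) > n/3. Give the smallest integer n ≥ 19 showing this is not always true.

A counterexample is any integer n ≥ 19 such that the claim fails; we check each in order.
For n = 19, 20, 21, 22, 23 the conclusion holds.
n = 24: φ(24) = 8 and 24/3 = 8, so φ(24) ≤ 24/3.
So n = 24 is the smallest counterexample.

n = 24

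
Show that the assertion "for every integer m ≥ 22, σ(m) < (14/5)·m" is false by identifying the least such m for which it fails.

m = 60

For m = 22, 23, 24, 25, …, 57, 58, 59 the conclusion holds.
m = 60: σ(60) = 168; 168 ≥ 168.
Thus m = 60 disproves the claim, and no smaller m works.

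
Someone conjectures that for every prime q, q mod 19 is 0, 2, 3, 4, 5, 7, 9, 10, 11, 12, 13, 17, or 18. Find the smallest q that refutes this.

q = 53

Check each prime q in order until the claim fails.
For q = 2, 3, 5, 7, …, 41, 43, 47 the conclusion holds.
q = 53: 53 mod 19 = 15 — not in {0, 2, 3, 4, 5, 7, 9, 10, 11, 12, 13, 17, 18}.
So q = 53 is the smallest counterexample.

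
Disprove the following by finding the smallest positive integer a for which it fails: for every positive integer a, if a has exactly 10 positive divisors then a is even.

A counterexample is any positive integer a such that a has exactly 10 positive divisors but a is odd; we check each in order.
For a = 48, 80, 112, 162, 176, 208, 272, 304, 368 the conclusion holds.
a = 405: divisors of 405: 10 divisors; 405 is odd.

a = 405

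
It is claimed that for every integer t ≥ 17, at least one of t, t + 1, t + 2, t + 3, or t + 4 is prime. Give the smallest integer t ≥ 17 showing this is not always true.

A counterexample is any integer t ≥ 17 such that t, t + 1, t + 2, t + 3, t + 4 are all composite; we check each in order.
For t = 17, 18, 19, 20, 21, 22, 23 the conclusion holds.
t = 24: 24 = 2 × 12; 25 = 5 × 5; 26 = 2 × 13; 27 = 3 × 9; 28 = 2 × 14 — all composite.
Hence t = 24 is a counterexample.

t = 24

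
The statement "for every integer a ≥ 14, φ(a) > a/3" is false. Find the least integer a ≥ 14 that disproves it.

We need the least integer a ≥ 14 for which the claim fails.
The first 4 eligible values, up to a = 17, all satisfy the conclusion.
a = 18: φ(18) = 6 and 18/3 = 6, so φ(18) ≤ 18/3.

a = 18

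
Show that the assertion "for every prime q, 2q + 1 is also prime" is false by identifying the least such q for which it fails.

q = 7

We need the least prime q for which 2q + 1 is not prime.
q = 2: 2q + 1 = 5, prime.
q = 3: 2q + 1 = 7, prime.
q = 5: 2q + 1 = 11, prime.
q = 7: 2q + 1 = 15 = 3 × 5, not prime.
So q = 7 is the smallest counterexample.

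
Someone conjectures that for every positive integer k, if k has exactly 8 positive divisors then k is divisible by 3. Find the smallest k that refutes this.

k = 40

We need the least positive integer k for which k has exactly 8 positive divisors but k is not divisible by 3.
For k = 24, 30 the conclusion holds.
k = 40: τ(40) = 8; 40 mod 3 = 1.
So k = 40 is the smallest counterexample.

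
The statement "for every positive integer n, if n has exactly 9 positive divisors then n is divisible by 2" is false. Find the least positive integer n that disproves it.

We need the least positive integer n for which n has exactly 9 positive divisors but n is not divisible by 2.
n = 36: τ(36) = 9; 36 mod 2 = 0.
n = 100: τ(100) = 9; 100 mod 2 = 0.
n = 196: τ(196) = 9; 196 mod 2 = 0.
n = 225: τ(225) = 9; 225 mod 2 = 1.

n = 225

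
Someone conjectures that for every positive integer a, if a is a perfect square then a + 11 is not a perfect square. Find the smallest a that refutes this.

a = 25

A counterexample is any positive integer a such that a is a perfect square but a + 11 is a perfect square; we check each in order.
a = 1: 1 + 11 = 12, not a perfect square.
a = 4: 4 + 11 = 15, not a perfect square.
a = 9: 9 + 11 = 20, not a perfect square.
a = 16: 16 + 11 = 27, not a perfect square.
a = 25: 25 = 5² and 25 + 11 = 36 = 6².
Hence a = 25 is a counterexample.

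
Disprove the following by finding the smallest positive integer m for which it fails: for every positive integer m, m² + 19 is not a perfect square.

A counterexample is any positive integer m such that m² + 19 is a perfect square; we check each in order.
The first 8 eligible values, up to m = 8, all satisfy the conclusion.
m = 9: 9² + 19 = 100 = 10², a perfect square.
Hence m = 9 is a counterexample.

m = 9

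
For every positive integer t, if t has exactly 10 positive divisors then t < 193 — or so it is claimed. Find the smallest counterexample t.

t = 208

We need the least positive integer t for which t has exactly 10 positive divisors but the claim fails.
The first 5 eligible values, up to t = 176, all satisfy the conclusion.
t = 208: τ(208) = 10; 208 ≥ 193.
So t = 208 is the smallest counterexample.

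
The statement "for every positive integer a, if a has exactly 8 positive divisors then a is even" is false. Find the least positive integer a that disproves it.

Check each positive integer a in order until a has exactly 8 positive divisors but a is odd.
For a = 24, 30, 40, 42, …, 88, 102, 104 the conclusion holds.
a = 105: divisors of 105: 1, 3, 5, 7, 15, 21, 35, 105; 105 is odd.
Thus a = 105 disproves the claim, and no smaller a works.

a = 105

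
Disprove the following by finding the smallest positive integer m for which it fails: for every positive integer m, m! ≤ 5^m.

m = 12

A counterexample is any positive integer m such that m! > 5^m; we check each in order.
For m = 1, 2, 3, 4, …, 9, 10, 11 the conclusion holds.
m = 12: m! = 479001600 and 5^m = 244140625, so 479001600 > 244140625.
Thus m = 12 disproves the claim, and no smaller m works.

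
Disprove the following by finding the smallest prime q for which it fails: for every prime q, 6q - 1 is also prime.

q = 11

Check each prime q in order until 6q - 1 is not prime.
For q = 2, 3, 5, 7 the conclusion holds.
q = 11: 6q - 1 = 65 = 5 × 13, not prime.
Hence q = 11 is a counterexample.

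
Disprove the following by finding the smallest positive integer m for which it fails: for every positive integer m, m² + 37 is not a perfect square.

m = 18

For m = 1, 2, 3, 4, …, 15, 16, 17 the conclusion holds.
m = 18: 18² + 37 = 361 = 19², a perfect square.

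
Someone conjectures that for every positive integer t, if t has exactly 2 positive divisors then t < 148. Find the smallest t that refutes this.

For t = 2, 3, 5, 7, …, 131, 137, 139 the conclusion holds.
t = 149: τ(149) = 2; 149 ≥ 148.

t = 149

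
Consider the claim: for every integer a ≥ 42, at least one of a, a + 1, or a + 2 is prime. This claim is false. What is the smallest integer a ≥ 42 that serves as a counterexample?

a = 44

a = 42: 43 is prime.
a = 43: 43 is prime.
a = 44: 44 = 2 × 22; 45 = 3 × 15; 46 = 2 × 23 — all composite.
Hence a = 44 is a counterexample.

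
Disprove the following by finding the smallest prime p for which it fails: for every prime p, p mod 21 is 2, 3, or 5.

We need the least prime p for which the claim fails.
For p = 2, 3, 5 the conclusion holds.
p = 7: 7 mod 21 = 7 — not in {2, 3, 5}.

p = 7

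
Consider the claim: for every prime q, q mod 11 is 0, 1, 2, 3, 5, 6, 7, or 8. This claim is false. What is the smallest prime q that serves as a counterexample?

A counterexample is any prime q such that the claim fails; we check each in order.
For q = 2, 3, 5, 7, 11, 13, 17, 19, 23, 29 the conclusion holds.
q = 31: 31 mod 11 = 9 — not in {0, 1, 2, 3, 5, 6, 7, 8}.
Hence q = 31 is a counterexample.

q = 31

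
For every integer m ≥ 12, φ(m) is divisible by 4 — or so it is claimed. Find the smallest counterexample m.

m = 14

We need the least integer m ≥ 12 for which φ(m) is not divisible by 4.
For m = 12, 13 the conclusion holds.
m = 14: φ(14) = 6; 6 mod 4 = 2.
Hence m = 14 is a counterexample.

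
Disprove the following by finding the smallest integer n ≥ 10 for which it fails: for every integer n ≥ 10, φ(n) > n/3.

A counterexample is any integer n ≥ 10 such that the claim fails; we check each in order.
For n = 10, 11 the conclusion holds.
n = 12: φ(12) = 4 and 12/3 = 4, so φ(12) ≤ 12/3.
Hence n = 12 is a counterexample.

n = 12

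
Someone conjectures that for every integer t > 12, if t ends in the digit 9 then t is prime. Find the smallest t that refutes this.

We need the least integer t > 12 for which t ends in the digit 9 but t is not prime.
t = 19: 19 ends in 9 and is prime.
t = 29: 29 ends in 9 and is prime.
t = 39: 39 ends in 9; 39 = 3 × 13, composite.
Thus t = 39 disproves the claim, and no smaller t works.

t = 39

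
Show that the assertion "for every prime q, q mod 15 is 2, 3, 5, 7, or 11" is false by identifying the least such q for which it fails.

For q = 2, 3, 5, 7, 11 the conclusion holds.
q = 13: 13 mod 15 = 13 — not in {2, 3, 5, 7, 11}.

q = 13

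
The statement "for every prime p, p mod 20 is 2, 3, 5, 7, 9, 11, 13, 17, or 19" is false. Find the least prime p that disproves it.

We need the least prime p for which the claim fails.
For p = 2, 3, 5, 7, …, 29, 31, 37 the conclusion holds.
p = 41: 41 mod 20 = 1 — not in {2, 3, 5, 7, 9, 11, 13, 17, 19}.

p = 41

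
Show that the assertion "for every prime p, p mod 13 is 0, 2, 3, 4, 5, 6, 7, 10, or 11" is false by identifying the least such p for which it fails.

Check each prime p in order until the claim fails.
For p = 2, 3, 5, 7, …, 37, 41, 43 the conclusion holds.
p = 47: 47 mod 13 = 8 — not in {0, 2, 3, 4, 5, 6, 7, 10, 11}.
So p = 47 is the smallest counterexample.

p = 47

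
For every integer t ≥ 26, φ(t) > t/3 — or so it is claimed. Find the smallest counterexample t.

t = 30

For t = 26, 27, 28, 29 the conclusion holds.
t = 30: φ(30) = 8 and 30/3 = 10, so φ(30) ≤ 30/3.
Thus t = 30 disproves the claim, and no smaller t works.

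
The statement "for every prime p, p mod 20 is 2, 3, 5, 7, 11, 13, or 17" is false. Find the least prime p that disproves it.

p = 19

A counterexample is any prime p such that the claim fails; we check each in order.
p = 2: 2 mod 20 = 2.
p = 3: 3 mod 20 = 3.
p = 5: 5 mod 20 = 5.
p = 7: 7 mod 20 = 7.
p = 11: 11 mod 20 = 11.
p = 13: 13 mod 20 = 13.
p = 17: 17 mod 20 = 17.
p = 19: 19 mod 20 = 19 — not in {2, 3, 5, 7, 11, 13, 17}.
Hence p = 19 is a counterexample.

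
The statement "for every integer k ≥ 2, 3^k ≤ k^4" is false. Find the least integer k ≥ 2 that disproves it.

k = 8

Check each integer k ≥ 2 in order until 3^k > k^4.
For k = 2, 3, 4, 5, 6, 7 the conclusion holds.
k = 8: 3^k = 6561 and k^4 = 4096, so 6561 > 4096.
So k = 8 is the smallest counterexample.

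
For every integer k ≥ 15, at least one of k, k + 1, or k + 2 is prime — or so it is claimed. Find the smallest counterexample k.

We need the least integer k ≥ 15 for which k, k + 1, k + 2 are all composite.
For k = 15, 16, 17, 18, 19 the conclusion holds.
k = 20: 20 = 2 × 10; 21 = 3 × 7; 22 = 2 × 11 — all composite.
Thus k = 20 disproves the claim, and no smaller k works.

k = 20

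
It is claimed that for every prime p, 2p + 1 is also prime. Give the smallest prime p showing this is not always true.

For p = 2, 3, 5 the conclusion holds.
p = 7: 2p + 1 = 15 = 3 × 5, not prime.

p = 7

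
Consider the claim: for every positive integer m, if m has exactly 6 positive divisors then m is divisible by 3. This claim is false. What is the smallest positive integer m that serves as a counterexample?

For m = 12, 18 the conclusion holds.
m = 20: τ(20) = 6; 20 mod 3 = 2.

m = 20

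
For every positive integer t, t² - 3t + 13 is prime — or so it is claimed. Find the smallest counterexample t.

For t = 1, 2, 3, 4, …, 9, 10, 11 the conclusion holds.
t = 12: t² - 3t + 13 = 121 = 11 × 11, composite.
Hence t = 12 is a counterexample.

t = 12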